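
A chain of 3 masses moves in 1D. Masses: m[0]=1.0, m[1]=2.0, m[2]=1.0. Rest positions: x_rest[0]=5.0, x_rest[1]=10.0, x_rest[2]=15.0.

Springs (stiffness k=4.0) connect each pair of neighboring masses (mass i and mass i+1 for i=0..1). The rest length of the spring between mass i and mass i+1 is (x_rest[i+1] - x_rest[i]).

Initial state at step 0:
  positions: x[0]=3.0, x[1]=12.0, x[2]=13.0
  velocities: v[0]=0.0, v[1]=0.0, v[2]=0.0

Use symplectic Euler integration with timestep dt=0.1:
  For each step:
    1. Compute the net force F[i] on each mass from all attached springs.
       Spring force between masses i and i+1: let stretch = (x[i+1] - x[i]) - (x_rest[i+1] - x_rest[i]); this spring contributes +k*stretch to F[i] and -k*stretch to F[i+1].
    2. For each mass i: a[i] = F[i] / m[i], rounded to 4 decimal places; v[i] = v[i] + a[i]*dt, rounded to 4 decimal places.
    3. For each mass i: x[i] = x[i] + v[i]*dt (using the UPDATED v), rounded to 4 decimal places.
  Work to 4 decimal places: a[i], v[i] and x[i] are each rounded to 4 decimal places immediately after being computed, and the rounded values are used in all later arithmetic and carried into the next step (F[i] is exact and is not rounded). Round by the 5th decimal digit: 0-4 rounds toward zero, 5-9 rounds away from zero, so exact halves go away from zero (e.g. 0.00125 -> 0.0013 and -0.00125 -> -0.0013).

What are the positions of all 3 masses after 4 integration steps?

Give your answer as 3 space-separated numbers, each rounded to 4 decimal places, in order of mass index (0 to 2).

Answer: 4.4151 10.5849 14.4151

Derivation:
Step 0: x=[3.0000 12.0000 13.0000] v=[0.0000 0.0000 0.0000]
Step 1: x=[3.1600 11.8400 13.1600] v=[1.6000 -1.6000 1.6000]
Step 2: x=[3.4672 11.5328 13.4672] v=[3.0720 -3.0720 3.0720]
Step 3: x=[3.8970 11.1030 13.8970] v=[4.2982 -4.2982 4.2982]
Step 4: x=[4.4151 10.5849 14.4151] v=[5.1806 -5.1806 5.1806]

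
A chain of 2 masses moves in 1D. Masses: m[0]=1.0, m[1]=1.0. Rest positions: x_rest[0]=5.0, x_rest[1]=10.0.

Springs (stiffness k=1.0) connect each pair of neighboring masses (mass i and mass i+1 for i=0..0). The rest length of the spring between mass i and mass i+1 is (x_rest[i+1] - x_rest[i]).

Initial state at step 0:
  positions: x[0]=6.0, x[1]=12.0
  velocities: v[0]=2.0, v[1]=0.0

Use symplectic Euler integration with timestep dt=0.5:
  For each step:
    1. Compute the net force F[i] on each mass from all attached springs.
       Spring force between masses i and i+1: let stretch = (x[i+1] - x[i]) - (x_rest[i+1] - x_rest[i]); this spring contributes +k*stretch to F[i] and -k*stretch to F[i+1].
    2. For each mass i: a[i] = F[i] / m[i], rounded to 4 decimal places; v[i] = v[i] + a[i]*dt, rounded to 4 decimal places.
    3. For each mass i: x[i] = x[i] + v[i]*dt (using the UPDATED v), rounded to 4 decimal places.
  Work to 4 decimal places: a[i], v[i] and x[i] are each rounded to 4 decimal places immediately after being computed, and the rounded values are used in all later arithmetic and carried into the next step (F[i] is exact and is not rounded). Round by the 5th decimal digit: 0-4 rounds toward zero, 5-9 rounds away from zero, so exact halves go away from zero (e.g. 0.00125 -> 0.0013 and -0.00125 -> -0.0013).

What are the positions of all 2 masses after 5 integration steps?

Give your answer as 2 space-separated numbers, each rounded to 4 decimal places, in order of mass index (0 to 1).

Answer: 9.0157 13.9845

Derivation:
Step 0: x=[6.0000 12.0000] v=[2.0000 0.0000]
Step 1: x=[7.2500 11.7500] v=[2.5000 -0.5000]
Step 2: x=[8.3750 11.6250] v=[2.2500 -0.2500]
Step 3: x=[9.0625 11.9375] v=[1.3750 0.6250]
Step 4: x=[9.2188 12.7813] v=[0.3125 1.6875]
Step 5: x=[9.0157 13.9845] v=[-0.4063 2.4063]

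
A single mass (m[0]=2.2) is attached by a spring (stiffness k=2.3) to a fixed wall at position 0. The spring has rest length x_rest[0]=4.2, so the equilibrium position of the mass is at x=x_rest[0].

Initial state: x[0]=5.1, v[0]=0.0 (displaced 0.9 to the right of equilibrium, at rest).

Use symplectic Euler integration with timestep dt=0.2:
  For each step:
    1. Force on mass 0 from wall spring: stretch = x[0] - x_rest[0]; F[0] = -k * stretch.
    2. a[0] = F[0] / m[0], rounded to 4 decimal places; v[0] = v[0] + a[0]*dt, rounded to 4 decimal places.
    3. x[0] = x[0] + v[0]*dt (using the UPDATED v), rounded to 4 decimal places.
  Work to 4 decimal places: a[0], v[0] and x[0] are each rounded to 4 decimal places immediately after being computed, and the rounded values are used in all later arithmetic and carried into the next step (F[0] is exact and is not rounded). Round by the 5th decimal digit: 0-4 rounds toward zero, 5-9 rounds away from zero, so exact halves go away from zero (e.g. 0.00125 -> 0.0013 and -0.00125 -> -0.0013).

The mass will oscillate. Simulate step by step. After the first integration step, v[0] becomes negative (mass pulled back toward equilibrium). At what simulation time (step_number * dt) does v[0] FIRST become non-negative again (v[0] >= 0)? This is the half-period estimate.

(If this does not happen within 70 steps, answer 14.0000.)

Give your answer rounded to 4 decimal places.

Step 0: x=[5.1000] v=[0.0000]
Step 1: x=[5.0624] v=[-0.1882]
Step 2: x=[4.9887] v=[-0.3685]
Step 3: x=[4.8820] v=[-0.5334]
Step 4: x=[4.7468] v=[-0.6760]
Step 5: x=[4.5887] v=[-0.7903]
Step 6: x=[4.4144] v=[-0.8716]
Step 7: x=[4.2311] v=[-0.9164]
Step 8: x=[4.0465] v=[-0.9229]
Step 9: x=[3.8683] v=[-0.8908]
Step 10: x=[3.7040] v=[-0.8214]
Step 11: x=[3.5605] v=[-0.7177]
Step 12: x=[3.4437] v=[-0.5840]
Step 13: x=[3.3585] v=[-0.4259]
Step 14: x=[3.3085] v=[-0.2499]
Step 15: x=[3.2958] v=[-0.0635]
Step 16: x=[3.3209] v=[0.1256]
First v>=0 after going negative at step 16, time=3.2000

Answer: 3.2000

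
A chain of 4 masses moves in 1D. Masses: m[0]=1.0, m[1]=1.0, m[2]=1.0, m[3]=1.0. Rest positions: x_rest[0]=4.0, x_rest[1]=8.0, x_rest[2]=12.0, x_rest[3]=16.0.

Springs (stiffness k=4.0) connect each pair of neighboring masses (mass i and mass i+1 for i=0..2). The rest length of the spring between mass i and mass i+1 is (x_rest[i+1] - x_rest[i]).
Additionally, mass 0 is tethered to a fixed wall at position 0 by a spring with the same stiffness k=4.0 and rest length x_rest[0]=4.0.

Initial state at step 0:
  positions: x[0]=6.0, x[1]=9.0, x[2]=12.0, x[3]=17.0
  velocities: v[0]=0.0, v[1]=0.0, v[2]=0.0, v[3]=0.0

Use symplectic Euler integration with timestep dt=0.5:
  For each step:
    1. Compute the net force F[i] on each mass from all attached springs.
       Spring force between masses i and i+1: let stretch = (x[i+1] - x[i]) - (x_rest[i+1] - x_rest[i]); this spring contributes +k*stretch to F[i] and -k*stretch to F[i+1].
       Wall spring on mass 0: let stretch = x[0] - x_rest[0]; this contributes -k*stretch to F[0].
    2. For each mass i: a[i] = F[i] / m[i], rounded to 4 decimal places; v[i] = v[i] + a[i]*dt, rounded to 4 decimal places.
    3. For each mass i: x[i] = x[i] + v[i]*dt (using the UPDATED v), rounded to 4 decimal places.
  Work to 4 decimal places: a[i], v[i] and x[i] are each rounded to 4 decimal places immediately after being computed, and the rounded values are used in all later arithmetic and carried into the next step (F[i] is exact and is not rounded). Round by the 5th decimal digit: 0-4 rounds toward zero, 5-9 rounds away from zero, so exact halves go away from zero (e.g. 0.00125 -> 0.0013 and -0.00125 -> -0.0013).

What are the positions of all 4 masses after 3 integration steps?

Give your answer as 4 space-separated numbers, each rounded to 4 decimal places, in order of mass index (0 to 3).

Answer: 5.0000 7.0000 11.0000 18.0000

Derivation:
Step 0: x=[6.0000 9.0000 12.0000 17.0000] v=[0.0000 0.0000 0.0000 0.0000]
Step 1: x=[3.0000 9.0000 14.0000 16.0000] v=[-6.0000 0.0000 4.0000 -2.0000]
Step 2: x=[3.0000 8.0000 13.0000 17.0000] v=[0.0000 -2.0000 -2.0000 2.0000]
Step 3: x=[5.0000 7.0000 11.0000 18.0000] v=[4.0000 -2.0000 -4.0000 2.0000]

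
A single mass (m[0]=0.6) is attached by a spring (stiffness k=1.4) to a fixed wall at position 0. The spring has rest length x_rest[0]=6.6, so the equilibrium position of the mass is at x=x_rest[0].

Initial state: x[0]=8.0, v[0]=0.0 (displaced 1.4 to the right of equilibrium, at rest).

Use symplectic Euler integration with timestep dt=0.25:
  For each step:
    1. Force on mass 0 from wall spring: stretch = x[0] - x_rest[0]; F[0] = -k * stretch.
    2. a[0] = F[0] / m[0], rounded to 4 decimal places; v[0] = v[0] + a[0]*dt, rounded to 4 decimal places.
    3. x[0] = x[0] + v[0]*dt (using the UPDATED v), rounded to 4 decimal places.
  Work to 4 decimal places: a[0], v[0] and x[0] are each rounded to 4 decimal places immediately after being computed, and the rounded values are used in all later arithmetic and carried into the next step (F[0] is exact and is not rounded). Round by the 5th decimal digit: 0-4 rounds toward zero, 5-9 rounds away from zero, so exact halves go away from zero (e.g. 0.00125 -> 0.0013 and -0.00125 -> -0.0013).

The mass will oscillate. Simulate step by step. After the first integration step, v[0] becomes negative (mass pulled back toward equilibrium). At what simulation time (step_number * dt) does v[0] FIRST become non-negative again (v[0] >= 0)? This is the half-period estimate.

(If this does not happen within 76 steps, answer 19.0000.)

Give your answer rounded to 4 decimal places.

Answer: 2.2500

Derivation:
Step 0: x=[8.0000] v=[0.0000]
Step 1: x=[7.7958] v=[-0.8167]
Step 2: x=[7.4172] v=[-1.5143]
Step 3: x=[6.9195] v=[-1.9910]
Step 4: x=[6.3752] v=[-2.1774]
Step 5: x=[5.8636] v=[-2.0463]
Step 6: x=[5.4594] v=[-1.6167]
Step 7: x=[5.2216] v=[-0.9514]
Step 8: x=[5.1848] v=[-0.1473]
Step 9: x=[5.3544] v=[0.6782]
First v>=0 after going negative at step 9, time=2.2500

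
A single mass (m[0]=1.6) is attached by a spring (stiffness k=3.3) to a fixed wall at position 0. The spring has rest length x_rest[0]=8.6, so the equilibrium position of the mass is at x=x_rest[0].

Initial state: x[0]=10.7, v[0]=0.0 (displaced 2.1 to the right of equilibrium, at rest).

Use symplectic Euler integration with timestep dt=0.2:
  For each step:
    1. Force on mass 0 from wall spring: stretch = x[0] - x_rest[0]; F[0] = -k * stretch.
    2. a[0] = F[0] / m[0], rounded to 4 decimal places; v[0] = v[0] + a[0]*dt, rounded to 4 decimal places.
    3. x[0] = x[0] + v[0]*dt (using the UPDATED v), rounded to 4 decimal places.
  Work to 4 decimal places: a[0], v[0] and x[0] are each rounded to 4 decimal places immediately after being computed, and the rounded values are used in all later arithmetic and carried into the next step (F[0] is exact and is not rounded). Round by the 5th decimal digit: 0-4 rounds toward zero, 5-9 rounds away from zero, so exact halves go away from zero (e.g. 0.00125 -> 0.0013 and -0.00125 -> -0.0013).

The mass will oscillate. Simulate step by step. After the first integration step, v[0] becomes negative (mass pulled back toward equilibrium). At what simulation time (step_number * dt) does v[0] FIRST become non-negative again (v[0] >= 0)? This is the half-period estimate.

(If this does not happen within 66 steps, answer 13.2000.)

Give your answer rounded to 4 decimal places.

Answer: 2.2000

Derivation:
Step 0: x=[10.7000] v=[0.0000]
Step 1: x=[10.5267] v=[-0.8663]
Step 2: x=[10.1945] v=[-1.6611]
Step 3: x=[9.7307] v=[-2.3188]
Step 4: x=[9.1737] v=[-2.7852]
Step 5: x=[8.5693] v=[-3.0219]
Step 6: x=[7.9675] v=[-3.0092]
Step 7: x=[7.4178] v=[-2.7483]
Step 8: x=[6.9657] v=[-2.2606]
Step 9: x=[6.6484] v=[-1.5865]
Step 10: x=[6.4921] v=[-0.7815]
Step 11: x=[6.5097] v=[0.0880]
First v>=0 after going negative at step 11, time=2.2000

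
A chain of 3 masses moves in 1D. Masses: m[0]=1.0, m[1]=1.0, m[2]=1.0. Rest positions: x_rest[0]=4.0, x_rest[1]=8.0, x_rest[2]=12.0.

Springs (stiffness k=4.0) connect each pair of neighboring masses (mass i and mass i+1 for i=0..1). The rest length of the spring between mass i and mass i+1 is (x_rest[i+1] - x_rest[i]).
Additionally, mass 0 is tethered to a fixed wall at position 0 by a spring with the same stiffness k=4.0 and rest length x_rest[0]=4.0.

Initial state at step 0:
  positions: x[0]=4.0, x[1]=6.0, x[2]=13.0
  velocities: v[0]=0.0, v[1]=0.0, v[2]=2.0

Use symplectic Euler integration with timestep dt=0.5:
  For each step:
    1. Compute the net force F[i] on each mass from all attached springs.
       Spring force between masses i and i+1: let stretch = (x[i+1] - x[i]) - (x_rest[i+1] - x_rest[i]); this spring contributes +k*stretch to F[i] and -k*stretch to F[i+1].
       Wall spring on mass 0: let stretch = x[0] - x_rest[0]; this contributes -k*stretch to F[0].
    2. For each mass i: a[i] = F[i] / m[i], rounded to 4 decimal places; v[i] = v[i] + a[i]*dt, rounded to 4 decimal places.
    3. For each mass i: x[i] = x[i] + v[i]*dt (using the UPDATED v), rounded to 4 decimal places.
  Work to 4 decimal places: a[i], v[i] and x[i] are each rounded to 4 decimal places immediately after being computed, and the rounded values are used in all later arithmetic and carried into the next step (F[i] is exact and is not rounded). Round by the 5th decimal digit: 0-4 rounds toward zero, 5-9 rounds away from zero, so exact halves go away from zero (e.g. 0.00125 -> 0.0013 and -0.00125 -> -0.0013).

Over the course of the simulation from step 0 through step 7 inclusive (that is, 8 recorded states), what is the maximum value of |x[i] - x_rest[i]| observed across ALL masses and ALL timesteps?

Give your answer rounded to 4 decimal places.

Answer: 3.0000

Derivation:
Step 0: x=[4.0000 6.0000 13.0000] v=[0.0000 0.0000 2.0000]
Step 1: x=[2.0000 11.0000 11.0000] v=[-4.0000 10.0000 -4.0000]
Step 2: x=[7.0000 7.0000 13.0000] v=[10.0000 -8.0000 4.0000]
Step 3: x=[5.0000 9.0000 13.0000] v=[-4.0000 4.0000 0.0000]
Step 4: x=[2.0000 11.0000 13.0000] v=[-6.0000 4.0000 0.0000]
Step 5: x=[6.0000 6.0000 15.0000] v=[8.0000 -10.0000 4.0000]
Step 6: x=[4.0000 10.0000 12.0000] v=[-4.0000 8.0000 -6.0000]
Step 7: x=[4.0000 10.0000 11.0000] v=[0.0000 0.0000 -2.0000]
Max displacement = 3.0000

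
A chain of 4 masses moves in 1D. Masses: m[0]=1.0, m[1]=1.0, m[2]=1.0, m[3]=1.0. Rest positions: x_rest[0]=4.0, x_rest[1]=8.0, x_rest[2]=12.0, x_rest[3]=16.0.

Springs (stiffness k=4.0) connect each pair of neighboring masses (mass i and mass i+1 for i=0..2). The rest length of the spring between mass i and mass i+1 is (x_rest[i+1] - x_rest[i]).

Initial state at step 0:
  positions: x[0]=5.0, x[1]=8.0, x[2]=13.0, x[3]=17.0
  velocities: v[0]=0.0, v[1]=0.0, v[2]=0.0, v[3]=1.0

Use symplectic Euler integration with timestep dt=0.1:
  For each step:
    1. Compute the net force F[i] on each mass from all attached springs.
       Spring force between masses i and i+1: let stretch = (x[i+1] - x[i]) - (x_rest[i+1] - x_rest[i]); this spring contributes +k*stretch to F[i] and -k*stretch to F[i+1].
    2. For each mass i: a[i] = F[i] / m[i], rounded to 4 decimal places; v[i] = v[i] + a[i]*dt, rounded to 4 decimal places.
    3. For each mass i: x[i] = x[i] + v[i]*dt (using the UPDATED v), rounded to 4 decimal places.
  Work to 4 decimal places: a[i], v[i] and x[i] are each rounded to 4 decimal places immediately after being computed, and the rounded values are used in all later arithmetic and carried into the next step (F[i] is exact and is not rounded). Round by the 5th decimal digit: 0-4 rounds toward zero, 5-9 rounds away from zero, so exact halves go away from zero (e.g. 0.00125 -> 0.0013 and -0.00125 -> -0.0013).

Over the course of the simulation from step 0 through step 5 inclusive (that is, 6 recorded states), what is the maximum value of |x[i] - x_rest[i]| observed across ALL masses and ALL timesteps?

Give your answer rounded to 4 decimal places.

Step 0: x=[5.0000 8.0000 13.0000 17.0000] v=[0.0000 0.0000 0.0000 1.0000]
Step 1: x=[4.9600 8.0800 12.9600 17.1000] v=[-0.4000 0.8000 -0.4000 1.0000]
Step 2: x=[4.8848 8.2304 12.8904 17.1944] v=[-0.7520 1.5040 -0.6960 0.9440]
Step 3: x=[4.7834 8.4334 12.8066 17.2766] v=[-1.0138 2.0298 -0.8384 0.8224]
Step 4: x=[4.6680 8.6653 12.7266 17.3400] v=[-1.1538 2.3191 -0.7997 0.6344]
Step 5: x=[4.5525 8.8998 12.6687 17.3789] v=[-1.1549 2.3447 -0.5789 0.3890]
Max displacement = 1.3789

Answer: 1.3789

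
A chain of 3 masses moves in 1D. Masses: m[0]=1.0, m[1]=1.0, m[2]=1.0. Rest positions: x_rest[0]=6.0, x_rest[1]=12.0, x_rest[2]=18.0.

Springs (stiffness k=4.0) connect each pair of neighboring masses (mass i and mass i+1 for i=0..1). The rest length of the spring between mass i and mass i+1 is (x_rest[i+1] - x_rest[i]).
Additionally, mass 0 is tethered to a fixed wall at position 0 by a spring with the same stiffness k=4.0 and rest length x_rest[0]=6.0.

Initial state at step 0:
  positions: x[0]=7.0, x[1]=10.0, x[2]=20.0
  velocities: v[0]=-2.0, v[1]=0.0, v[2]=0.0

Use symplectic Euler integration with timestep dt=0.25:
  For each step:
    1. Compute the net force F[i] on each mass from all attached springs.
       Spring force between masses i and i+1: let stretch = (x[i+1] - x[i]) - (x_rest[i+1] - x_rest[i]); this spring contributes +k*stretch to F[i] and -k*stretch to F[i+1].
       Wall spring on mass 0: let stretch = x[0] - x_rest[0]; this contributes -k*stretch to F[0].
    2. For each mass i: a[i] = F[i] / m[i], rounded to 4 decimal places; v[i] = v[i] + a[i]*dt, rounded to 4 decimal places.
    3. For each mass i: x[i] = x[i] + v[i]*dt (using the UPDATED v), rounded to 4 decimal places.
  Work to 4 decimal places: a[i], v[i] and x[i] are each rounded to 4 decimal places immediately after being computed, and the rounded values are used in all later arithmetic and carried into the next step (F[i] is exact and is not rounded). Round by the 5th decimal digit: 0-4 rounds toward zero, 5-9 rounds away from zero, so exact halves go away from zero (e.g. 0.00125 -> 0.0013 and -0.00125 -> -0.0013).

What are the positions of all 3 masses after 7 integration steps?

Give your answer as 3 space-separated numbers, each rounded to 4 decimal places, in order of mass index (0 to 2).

Answer: 7.4314 10.0947 17.7989

Derivation:
Step 0: x=[7.0000 10.0000 20.0000] v=[-2.0000 0.0000 0.0000]
Step 1: x=[5.5000 11.7500 19.0000] v=[-6.0000 7.0000 -4.0000]
Step 2: x=[4.1875 13.7500 17.6875] v=[-5.2500 8.0000 -5.2500]
Step 3: x=[4.2188 14.3438 16.8906] v=[0.1250 2.3750 -3.1875]
Step 4: x=[5.7266 13.0430 16.9570] v=[6.0312 -5.2032 0.2657]
Step 5: x=[7.6319 10.8916 17.5449] v=[7.6210 -8.6056 2.3517]
Step 6: x=[8.4441 9.5886 17.9695] v=[3.2488 -5.2120 1.6984]
Step 7: x=[7.4314 10.0947 17.7989] v=[-4.0508 2.0244 -0.6825]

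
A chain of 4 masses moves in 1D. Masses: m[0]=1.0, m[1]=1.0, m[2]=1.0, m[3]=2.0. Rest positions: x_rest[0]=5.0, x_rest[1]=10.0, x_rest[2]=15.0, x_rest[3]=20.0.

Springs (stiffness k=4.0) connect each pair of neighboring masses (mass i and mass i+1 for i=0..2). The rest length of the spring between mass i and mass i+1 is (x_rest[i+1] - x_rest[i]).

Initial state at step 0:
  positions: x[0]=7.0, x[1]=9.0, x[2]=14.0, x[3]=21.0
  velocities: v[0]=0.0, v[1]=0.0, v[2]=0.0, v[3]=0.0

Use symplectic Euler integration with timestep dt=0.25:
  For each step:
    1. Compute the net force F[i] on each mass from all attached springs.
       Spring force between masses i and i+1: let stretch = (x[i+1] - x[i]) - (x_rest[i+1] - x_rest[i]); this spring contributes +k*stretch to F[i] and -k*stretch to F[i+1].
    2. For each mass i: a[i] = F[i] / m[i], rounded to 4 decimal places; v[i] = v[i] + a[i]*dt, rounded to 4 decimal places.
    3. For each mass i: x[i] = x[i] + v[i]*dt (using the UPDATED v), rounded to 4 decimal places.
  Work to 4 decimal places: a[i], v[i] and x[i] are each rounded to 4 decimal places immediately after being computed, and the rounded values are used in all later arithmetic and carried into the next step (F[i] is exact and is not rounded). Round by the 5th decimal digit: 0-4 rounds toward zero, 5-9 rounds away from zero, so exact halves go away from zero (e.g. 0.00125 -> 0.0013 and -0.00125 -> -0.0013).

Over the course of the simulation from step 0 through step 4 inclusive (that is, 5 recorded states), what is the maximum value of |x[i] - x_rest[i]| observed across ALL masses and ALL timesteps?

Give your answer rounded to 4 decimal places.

Step 0: x=[7.0000 9.0000 14.0000 21.0000] v=[0.0000 0.0000 0.0000 0.0000]
Step 1: x=[6.2500 9.7500 14.5000 20.7500] v=[-3.0000 3.0000 2.0000 -1.0000]
Step 2: x=[5.1250 10.8125 15.3750 20.3438] v=[-4.5000 4.2500 3.5000 -1.6250]
Step 3: x=[4.1719 11.5938 16.3516 19.9415] v=[-3.8125 3.1250 3.9063 -1.6094]
Step 4: x=[3.8243 11.7090 17.0362 19.7154] v=[-1.3906 0.4609 2.7384 -0.9044]
Max displacement = 2.0362

Answer: 2.0362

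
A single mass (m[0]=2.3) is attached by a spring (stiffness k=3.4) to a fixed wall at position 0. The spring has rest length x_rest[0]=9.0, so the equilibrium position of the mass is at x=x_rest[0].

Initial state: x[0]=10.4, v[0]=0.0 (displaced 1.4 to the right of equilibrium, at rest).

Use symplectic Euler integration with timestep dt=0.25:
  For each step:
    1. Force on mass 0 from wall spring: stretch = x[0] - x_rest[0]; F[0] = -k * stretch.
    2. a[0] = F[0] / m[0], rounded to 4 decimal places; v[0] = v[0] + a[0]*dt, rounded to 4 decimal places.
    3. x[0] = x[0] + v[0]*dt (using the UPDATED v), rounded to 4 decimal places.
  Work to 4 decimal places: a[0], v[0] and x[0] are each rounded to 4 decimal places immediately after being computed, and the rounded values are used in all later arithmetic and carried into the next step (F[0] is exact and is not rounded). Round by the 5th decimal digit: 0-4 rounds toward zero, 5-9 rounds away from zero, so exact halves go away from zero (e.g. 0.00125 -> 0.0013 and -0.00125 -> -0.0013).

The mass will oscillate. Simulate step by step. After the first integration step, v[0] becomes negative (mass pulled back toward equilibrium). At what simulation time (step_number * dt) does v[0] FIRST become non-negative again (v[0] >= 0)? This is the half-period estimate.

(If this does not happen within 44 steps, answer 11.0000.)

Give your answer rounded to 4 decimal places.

Step 0: x=[10.4000] v=[0.0000]
Step 1: x=[10.2707] v=[-0.5174]
Step 2: x=[10.0240] v=[-0.9870]
Step 3: x=[9.6827] v=[-1.3654]
Step 4: x=[9.2783] v=[-1.6177]
Step 5: x=[8.8482] v=[-1.7206]
Step 6: x=[8.4321] v=[-1.6645]
Step 7: x=[8.0685] v=[-1.4546]
Step 8: x=[7.7909] v=[-1.1104]
Step 9: x=[7.6250] v=[-0.6636]
Step 10: x=[7.5861] v=[-0.1555]
Step 11: x=[7.6779] v=[0.3670]
First v>=0 after going negative at step 11, time=2.7500

Answer: 2.7500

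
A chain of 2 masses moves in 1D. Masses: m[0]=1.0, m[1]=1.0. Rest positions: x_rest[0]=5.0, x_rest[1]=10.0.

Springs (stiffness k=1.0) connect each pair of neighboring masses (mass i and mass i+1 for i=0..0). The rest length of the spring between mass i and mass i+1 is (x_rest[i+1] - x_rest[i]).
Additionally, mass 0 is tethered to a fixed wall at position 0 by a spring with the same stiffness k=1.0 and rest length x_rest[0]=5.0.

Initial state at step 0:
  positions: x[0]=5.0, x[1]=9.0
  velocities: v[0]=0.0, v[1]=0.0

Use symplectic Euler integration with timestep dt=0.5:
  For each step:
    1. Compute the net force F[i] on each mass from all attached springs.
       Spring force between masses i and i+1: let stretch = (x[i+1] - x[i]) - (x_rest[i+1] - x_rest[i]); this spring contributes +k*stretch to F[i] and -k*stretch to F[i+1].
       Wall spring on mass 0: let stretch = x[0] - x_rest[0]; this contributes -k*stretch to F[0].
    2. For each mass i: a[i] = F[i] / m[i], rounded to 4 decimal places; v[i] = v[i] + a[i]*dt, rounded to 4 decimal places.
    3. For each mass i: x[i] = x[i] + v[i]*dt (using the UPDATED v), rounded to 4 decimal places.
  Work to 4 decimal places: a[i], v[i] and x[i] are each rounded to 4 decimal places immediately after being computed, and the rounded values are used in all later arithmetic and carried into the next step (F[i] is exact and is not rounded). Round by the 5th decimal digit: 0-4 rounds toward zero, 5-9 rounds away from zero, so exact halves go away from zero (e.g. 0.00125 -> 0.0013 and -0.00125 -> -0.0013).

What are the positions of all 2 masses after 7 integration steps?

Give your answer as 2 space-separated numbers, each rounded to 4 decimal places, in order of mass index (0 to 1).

Step 0: x=[5.0000 9.0000] v=[0.0000 0.0000]
Step 1: x=[4.7500 9.2500] v=[-0.5000 0.5000]
Step 2: x=[4.4375 9.6250] v=[-0.6250 0.7500]
Step 3: x=[4.3125 9.9532] v=[-0.2500 0.6563]
Step 4: x=[4.5196 10.1212] v=[0.4141 0.3360]
Step 5: x=[4.9972 10.1388] v=[0.9551 0.0352]
Step 6: x=[5.5109 10.1210] v=[1.0273 -0.0356]
Step 7: x=[5.7994 10.2007] v=[0.5769 0.1594]

Answer: 5.7994 10.2007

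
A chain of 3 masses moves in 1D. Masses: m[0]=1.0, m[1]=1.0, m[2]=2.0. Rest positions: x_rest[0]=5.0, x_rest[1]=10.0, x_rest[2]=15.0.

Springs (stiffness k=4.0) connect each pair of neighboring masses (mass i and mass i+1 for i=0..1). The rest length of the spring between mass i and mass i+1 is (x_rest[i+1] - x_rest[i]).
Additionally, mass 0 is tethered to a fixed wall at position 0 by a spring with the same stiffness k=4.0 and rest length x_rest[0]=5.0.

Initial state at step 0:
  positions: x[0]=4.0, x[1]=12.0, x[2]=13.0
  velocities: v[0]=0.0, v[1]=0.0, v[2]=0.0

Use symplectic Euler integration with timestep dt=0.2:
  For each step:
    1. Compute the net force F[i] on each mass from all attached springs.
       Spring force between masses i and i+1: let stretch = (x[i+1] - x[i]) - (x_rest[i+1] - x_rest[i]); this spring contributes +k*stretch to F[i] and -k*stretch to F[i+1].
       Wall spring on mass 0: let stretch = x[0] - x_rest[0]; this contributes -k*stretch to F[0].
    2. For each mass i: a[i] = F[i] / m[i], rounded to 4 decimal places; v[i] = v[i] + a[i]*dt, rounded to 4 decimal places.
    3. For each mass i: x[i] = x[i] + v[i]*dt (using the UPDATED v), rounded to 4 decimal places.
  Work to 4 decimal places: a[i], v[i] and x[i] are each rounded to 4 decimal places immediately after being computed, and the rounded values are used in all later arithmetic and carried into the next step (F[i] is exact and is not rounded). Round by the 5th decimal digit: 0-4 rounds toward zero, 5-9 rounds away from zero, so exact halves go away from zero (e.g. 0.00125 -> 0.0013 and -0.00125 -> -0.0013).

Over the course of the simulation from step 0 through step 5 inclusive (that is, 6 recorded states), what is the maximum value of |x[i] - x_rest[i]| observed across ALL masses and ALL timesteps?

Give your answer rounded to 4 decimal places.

Step 0: x=[4.0000 12.0000 13.0000] v=[0.0000 0.0000 0.0000]
Step 1: x=[4.6400 10.8800 13.3200] v=[3.2000 -5.6000 1.6000]
Step 2: x=[5.5360 9.1520 13.8448] v=[4.4800 -8.6400 2.6240]
Step 3: x=[6.1248 7.5963 14.3942] v=[2.9440 -7.7786 2.7469]
Step 4: x=[5.9691 6.8928 14.7997] v=[-0.7786 -3.5175 2.0277]
Step 5: x=[5.0061 7.3066 14.9727] v=[-4.8149 2.0691 0.8649]
Max displacement = 3.1072

Answer: 3.1072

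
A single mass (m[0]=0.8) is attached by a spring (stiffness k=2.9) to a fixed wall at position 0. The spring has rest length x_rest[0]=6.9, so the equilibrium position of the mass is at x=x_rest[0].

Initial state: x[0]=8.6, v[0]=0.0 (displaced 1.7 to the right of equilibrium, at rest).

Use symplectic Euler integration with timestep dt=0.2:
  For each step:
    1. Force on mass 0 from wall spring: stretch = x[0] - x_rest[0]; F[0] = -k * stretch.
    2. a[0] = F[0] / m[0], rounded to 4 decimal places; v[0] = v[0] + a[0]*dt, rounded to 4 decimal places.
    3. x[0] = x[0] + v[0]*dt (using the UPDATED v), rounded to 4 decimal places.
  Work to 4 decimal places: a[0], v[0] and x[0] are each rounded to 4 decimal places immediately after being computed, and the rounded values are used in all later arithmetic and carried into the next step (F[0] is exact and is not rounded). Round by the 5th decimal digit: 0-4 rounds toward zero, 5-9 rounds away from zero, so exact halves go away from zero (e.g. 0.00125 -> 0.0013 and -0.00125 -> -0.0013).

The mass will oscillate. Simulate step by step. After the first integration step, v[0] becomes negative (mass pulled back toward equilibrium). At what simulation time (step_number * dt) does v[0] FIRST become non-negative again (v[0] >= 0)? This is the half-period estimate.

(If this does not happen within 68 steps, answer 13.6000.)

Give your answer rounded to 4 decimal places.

Answer: 1.8000

Derivation:
Step 0: x=[8.6000] v=[0.0000]
Step 1: x=[8.3535] v=[-1.2325]
Step 2: x=[7.8962] v=[-2.2863]
Step 3: x=[7.2945] v=[-3.0085]
Step 4: x=[6.6356] v=[-3.2945]
Step 5: x=[6.0150] v=[-3.1028]
Step 6: x=[5.5228] v=[-2.4612]
Step 7: x=[5.2303] v=[-1.4627]
Step 8: x=[5.1799] v=[-0.2522]
Step 9: x=[5.3789] v=[0.9949]
First v>=0 after going negative at step 9, time=1.8000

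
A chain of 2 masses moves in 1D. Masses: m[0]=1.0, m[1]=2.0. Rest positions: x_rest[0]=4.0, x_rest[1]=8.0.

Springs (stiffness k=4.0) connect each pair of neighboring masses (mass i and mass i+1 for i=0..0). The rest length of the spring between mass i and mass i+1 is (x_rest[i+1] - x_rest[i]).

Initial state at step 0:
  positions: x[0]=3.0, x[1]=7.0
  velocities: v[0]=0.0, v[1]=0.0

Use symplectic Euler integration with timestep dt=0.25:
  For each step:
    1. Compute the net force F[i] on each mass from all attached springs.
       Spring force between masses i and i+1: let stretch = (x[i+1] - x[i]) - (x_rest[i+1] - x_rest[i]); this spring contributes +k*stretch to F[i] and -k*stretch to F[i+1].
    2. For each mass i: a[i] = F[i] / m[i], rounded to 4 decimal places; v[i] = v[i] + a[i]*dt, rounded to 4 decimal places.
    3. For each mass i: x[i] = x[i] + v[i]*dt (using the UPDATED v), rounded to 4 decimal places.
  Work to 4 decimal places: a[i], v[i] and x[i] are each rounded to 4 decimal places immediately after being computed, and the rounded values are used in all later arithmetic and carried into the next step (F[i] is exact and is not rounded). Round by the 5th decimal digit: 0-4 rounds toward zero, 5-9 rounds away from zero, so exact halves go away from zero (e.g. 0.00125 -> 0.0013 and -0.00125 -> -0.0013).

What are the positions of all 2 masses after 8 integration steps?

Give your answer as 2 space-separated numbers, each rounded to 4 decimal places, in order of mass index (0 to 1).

Step 0: x=[3.0000 7.0000] v=[0.0000 0.0000]
Step 1: x=[3.0000 7.0000] v=[0.0000 0.0000]
Step 2: x=[3.0000 7.0000] v=[0.0000 0.0000]
Step 3: x=[3.0000 7.0000] v=[0.0000 0.0000]
Step 4: x=[3.0000 7.0000] v=[0.0000 0.0000]
Step 5: x=[3.0000 7.0000] v=[0.0000 0.0000]
Step 6: x=[3.0000 7.0000] v=[0.0000 0.0000]
Step 7: x=[3.0000 7.0000] v=[0.0000 0.0000]
Step 8: x=[3.0000 7.0000] v=[0.0000 0.0000]

Answer: 3.0000 7.0000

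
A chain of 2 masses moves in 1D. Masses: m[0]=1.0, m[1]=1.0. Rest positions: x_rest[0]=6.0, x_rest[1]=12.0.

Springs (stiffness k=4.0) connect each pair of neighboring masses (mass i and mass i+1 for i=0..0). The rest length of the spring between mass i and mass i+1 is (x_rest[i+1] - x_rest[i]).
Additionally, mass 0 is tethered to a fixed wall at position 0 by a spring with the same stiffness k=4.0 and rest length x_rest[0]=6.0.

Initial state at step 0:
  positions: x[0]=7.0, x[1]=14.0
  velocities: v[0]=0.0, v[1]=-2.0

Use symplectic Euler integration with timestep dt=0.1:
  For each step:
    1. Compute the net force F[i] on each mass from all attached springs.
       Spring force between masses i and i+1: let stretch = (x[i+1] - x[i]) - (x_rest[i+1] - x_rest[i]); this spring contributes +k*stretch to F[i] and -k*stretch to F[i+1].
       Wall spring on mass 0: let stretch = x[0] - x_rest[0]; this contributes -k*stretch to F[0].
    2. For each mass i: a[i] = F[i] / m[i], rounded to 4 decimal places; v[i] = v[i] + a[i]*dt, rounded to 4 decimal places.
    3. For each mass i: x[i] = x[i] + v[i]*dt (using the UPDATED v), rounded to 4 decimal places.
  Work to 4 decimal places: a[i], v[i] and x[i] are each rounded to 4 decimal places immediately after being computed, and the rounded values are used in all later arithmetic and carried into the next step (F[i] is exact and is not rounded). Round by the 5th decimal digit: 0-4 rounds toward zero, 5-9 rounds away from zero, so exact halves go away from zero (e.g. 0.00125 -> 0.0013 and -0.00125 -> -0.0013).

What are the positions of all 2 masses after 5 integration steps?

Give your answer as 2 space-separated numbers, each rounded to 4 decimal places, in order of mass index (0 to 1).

Answer: 6.8086 12.5996

Derivation:
Step 0: x=[7.0000 14.0000] v=[0.0000 -2.0000]
Step 1: x=[7.0000 13.7600] v=[0.0000 -2.4000]
Step 2: x=[6.9904 13.4896] v=[-0.0960 -2.7040]
Step 3: x=[6.9612 13.1992] v=[-0.2925 -2.9037]
Step 4: x=[6.9030 12.8993] v=[-0.5818 -2.9989]
Step 5: x=[6.8086 12.5996] v=[-0.9445 -2.9974]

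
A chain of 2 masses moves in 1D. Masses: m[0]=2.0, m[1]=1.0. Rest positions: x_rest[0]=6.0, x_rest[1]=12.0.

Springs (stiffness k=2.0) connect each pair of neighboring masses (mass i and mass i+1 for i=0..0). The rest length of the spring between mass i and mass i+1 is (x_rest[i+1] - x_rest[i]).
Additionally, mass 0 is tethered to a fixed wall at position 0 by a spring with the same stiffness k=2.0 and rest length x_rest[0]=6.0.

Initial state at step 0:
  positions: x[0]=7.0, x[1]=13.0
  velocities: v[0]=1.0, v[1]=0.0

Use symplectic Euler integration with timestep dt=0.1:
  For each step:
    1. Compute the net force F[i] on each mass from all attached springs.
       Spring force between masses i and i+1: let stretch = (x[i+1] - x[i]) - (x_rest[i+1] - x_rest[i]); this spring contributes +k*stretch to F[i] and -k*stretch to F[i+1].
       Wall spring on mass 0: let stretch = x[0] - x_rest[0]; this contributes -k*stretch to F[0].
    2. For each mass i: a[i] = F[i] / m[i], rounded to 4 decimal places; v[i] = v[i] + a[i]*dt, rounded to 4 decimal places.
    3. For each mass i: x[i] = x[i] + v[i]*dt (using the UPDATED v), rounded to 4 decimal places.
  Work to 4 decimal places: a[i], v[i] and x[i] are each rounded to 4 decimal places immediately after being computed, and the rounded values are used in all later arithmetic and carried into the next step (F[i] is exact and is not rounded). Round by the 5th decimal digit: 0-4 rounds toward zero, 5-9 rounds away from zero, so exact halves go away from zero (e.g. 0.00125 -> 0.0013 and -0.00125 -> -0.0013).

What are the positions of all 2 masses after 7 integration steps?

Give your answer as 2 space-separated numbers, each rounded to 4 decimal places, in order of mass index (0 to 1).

Answer: 7.3394 13.0787

Derivation:
Step 0: x=[7.0000 13.0000] v=[1.0000 0.0000]
Step 1: x=[7.0900 13.0000] v=[0.9000 0.0000]
Step 2: x=[7.1682 13.0018] v=[0.7820 0.0180]
Step 3: x=[7.2331 13.0069] v=[0.6485 0.0513]
Step 4: x=[7.2834 13.0166] v=[0.5026 0.0965]
Step 5: x=[7.3182 13.0316] v=[0.3476 0.1499]
Step 6: x=[7.3369 13.0523] v=[0.1871 0.2072]
Step 7: x=[7.3394 13.0787] v=[0.0250 0.2641]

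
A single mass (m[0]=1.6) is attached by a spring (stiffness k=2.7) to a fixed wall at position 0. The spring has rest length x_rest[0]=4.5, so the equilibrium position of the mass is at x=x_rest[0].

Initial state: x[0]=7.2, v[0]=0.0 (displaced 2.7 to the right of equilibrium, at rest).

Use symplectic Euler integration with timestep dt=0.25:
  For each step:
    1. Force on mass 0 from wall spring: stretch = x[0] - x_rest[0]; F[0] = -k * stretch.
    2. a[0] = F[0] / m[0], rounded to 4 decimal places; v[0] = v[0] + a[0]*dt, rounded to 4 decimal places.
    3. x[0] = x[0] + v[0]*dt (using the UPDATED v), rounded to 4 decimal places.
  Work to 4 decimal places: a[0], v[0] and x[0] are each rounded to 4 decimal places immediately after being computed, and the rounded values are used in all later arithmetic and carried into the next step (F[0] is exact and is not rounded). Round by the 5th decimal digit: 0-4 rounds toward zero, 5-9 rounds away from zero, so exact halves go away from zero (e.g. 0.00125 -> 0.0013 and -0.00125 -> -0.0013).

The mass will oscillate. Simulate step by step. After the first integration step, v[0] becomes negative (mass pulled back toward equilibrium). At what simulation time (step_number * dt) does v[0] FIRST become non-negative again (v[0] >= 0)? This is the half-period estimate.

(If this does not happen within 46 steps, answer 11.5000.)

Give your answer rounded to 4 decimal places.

Answer: 2.5000

Derivation:
Step 0: x=[7.2000] v=[0.0000]
Step 1: x=[6.9152] v=[-1.1391]
Step 2: x=[6.3757] v=[-2.1580]
Step 3: x=[5.6384] v=[-2.9493]
Step 4: x=[4.7810] v=[-3.4296]
Step 5: x=[3.8940] v=[-3.5482]
Step 6: x=[3.0709] v=[-3.2926]
Step 7: x=[2.3985] v=[-2.6897]
Step 8: x=[1.9477] v=[-1.8031]
Step 9: x=[1.7661] v=[-0.7264]
Step 10: x=[1.8729] v=[0.4270]
First v>=0 after going negative at step 10, time=2.5000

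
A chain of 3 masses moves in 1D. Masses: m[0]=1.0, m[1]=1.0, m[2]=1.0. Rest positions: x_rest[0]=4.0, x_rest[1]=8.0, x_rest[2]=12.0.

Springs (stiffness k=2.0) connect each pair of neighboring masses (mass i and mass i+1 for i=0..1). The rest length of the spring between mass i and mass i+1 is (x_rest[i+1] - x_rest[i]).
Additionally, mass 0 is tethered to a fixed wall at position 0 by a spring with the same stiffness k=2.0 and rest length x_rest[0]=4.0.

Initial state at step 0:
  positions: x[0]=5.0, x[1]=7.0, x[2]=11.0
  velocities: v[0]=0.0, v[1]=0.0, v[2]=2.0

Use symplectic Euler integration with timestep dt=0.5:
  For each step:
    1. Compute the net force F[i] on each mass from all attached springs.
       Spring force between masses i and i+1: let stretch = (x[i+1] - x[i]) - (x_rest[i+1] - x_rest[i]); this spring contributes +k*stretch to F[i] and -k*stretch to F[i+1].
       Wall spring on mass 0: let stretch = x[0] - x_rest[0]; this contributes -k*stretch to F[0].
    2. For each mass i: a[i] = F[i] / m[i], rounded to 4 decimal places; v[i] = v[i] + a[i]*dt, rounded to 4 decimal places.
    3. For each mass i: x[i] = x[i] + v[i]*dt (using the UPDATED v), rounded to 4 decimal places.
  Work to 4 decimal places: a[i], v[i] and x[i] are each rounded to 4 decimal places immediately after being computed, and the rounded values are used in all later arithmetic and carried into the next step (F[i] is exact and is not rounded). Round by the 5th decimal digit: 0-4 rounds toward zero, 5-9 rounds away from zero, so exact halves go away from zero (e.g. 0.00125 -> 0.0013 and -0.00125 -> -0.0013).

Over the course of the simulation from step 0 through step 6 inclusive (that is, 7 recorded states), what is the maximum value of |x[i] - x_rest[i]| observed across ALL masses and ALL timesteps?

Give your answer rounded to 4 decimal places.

Answer: 2.7657

Derivation:
Step 0: x=[5.0000 7.0000 11.0000] v=[0.0000 0.0000 2.0000]
Step 1: x=[3.5000 8.0000 12.0000] v=[-3.0000 2.0000 2.0000]
Step 2: x=[2.5000 8.7500 13.0000] v=[-2.0000 1.5000 2.0000]
Step 3: x=[3.3750 8.5000 13.8750] v=[1.7500 -0.5000 1.7500]
Step 4: x=[5.1250 8.3750 14.0625] v=[3.5000 -0.2500 0.3750]
Step 5: x=[5.9375 9.4688 13.4063] v=[1.6250 2.1875 -1.3125]
Step 6: x=[5.5469 10.7657 12.7813] v=[-0.7812 2.5937 -1.2500]
Max displacement = 2.7657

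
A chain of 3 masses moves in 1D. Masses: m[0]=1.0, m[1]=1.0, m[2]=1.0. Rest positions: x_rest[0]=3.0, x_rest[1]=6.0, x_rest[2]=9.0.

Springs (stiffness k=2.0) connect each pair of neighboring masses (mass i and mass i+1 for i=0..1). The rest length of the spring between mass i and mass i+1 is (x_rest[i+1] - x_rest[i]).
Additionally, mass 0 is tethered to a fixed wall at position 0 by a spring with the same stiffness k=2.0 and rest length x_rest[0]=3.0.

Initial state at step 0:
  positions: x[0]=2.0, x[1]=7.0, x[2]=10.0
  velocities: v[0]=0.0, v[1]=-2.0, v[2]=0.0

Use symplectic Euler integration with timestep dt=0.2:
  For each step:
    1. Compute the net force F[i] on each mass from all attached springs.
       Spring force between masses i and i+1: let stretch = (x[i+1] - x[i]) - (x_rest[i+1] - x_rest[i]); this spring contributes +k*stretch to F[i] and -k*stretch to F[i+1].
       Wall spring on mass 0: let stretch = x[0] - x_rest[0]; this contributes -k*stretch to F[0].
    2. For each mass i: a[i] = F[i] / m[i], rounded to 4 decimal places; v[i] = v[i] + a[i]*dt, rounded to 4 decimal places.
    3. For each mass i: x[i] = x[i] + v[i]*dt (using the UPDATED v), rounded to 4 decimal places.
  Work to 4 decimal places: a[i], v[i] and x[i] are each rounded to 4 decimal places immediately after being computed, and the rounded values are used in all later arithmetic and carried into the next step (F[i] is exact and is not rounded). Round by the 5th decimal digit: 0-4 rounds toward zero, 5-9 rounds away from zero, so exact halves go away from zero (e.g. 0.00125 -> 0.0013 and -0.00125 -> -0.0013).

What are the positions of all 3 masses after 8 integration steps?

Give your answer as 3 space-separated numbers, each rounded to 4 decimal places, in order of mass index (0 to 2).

Answer: 3.1999 5.7548 7.6005

Derivation:
Step 0: x=[2.0000 7.0000 10.0000] v=[0.0000 -2.0000 0.0000]
Step 1: x=[2.2400 6.4400 10.0000] v=[1.2000 -2.8000 0.0000]
Step 2: x=[2.6368 5.8288 9.9552] v=[1.9840 -3.0560 -0.2240]
Step 3: x=[3.0780 5.2924 9.8203] v=[2.2061 -2.6822 -0.6746]
Step 4: x=[3.4501 4.9410 9.5631] v=[1.8607 -1.7568 -1.2858]
Step 5: x=[3.6655 4.8401 9.1762] v=[1.0770 -0.5043 -1.9346]
Step 6: x=[3.6816 4.9922 8.6824] v=[0.0806 0.7603 -2.4690]
Step 7: x=[3.5080 5.3346 8.1334] v=[-0.8678 1.7121 -2.7451]
Step 8: x=[3.1999 5.7548 7.6005] v=[-1.5404 2.1010 -2.6646]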